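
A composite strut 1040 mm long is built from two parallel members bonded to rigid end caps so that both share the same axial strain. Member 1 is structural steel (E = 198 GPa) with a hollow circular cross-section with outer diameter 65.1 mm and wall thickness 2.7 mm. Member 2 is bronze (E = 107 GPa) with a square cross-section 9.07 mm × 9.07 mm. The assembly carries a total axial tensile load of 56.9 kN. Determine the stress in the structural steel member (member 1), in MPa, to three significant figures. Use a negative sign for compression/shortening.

99.2 MPa

A_1 = 529.3 mm².
A_2 = 82.26 mm².
Equal strain + equilibrium ⇒ each member carries load in proportion to AE: A₁E₁ = 104800000 N, A₂E₂ = 8802000 N, ΣAE = 113600000 N.
σ₁ = P·E₁/ΣAE = 56900·198000/113600000 = 99.17 MPa.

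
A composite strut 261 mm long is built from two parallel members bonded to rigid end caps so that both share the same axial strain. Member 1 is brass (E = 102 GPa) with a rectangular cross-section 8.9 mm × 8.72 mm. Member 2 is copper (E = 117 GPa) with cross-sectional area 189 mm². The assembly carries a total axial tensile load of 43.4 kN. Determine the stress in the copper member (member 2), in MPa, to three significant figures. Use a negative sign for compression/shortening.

169 MPa

A_1 = 77.61 mm².
Equal strain + equilibrium ⇒ each member carries load in proportion to AE: A₁E₁ = 7916000 N, A₂E₂ = 22110000 N, ΣAE = 30030000 N.
σ₂ = P·E₂/ΣAE = 43400·117000/30030000 = 169.1 MPa.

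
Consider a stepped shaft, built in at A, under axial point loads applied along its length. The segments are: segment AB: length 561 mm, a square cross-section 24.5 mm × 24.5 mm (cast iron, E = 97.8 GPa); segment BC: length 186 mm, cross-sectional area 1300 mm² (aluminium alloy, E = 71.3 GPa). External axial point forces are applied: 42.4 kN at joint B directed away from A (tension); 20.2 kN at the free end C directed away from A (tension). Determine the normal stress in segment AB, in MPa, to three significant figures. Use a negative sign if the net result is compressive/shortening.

104 MPa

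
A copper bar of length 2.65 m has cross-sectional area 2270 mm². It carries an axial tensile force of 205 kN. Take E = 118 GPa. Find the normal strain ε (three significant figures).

7.65e-04

σ = N/A = 90.31 MPa; ε = σ/E = 90.31/118000 = 7.653e-04.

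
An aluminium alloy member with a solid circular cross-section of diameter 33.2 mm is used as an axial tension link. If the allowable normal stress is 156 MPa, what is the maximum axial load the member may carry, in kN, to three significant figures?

135 kN

A = 865.7 mm².
P_max = σ_allow · A = 156 · 865.7 = 135000 N = 135 kN.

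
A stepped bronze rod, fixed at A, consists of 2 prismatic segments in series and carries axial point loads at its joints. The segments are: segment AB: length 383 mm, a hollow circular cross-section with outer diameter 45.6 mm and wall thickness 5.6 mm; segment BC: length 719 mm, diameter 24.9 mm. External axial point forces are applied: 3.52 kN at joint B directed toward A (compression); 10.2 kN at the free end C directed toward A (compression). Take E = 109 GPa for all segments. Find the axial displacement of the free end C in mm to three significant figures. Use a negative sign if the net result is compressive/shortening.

Internal axial forces (sectioning from the free end, tension +): N_BC = -10.2 kN, N_AB = -13.72 kN.
A_AB = 703.7 mm².
A_BC = 487 mm².
δ_AB = -13720·383/(703.7·109000) = -0.06851 mm
δ_BC = -10200·719/(487·109000) = -0.1382 mm
δ = Σδ_i = -0.2067 mm.

-0.207 mm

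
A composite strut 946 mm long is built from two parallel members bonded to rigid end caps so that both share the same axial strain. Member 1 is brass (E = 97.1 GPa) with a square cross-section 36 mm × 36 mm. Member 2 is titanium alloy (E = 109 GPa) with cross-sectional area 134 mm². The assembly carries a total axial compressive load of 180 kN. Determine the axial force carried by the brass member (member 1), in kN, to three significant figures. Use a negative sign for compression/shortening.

A_1 = 1296 mm².
Equal strain + equilibrium ⇒ each member carries load in proportion to AE: A₁E₁ = 125800000 N, A₂E₂ = 14610000 N, ΣAE = 140400000 N.
F₁ = P·A₁E₁/ΣAE = -180000·125800000/140400000 = -161300 N.

-161 kN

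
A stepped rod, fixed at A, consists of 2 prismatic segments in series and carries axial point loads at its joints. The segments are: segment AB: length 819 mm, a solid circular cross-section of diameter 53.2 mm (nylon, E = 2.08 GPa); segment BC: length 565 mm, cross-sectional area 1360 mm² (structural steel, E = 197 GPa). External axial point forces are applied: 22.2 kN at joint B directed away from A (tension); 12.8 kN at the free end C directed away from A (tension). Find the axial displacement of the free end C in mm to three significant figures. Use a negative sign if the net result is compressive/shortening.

6.23 mm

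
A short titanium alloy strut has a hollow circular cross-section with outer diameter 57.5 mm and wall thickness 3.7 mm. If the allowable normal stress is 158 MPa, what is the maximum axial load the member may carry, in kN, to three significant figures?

A = 625.4 mm².
P_max = σ_allow · A = 158 · 625.4 = 98810 N = 98.81 kN.

98.8 kN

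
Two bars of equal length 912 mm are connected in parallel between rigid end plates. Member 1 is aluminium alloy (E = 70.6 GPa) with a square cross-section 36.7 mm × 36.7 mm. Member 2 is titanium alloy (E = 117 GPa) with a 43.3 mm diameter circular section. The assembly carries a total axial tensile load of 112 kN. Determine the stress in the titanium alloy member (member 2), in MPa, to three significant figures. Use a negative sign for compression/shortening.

49.0 MPa

A_1 = 1347 mm².
A_2 = 1473 mm².
Equal strain + equilibrium ⇒ each member carries load in proportion to AE: A₁E₁ = 95090000 N, A₂E₂ = 172300000 N, ΣAE = 267400000 N.
σ₂ = P·E₂/ΣAE = 112000·117000/267400000 = 49.01 MPa.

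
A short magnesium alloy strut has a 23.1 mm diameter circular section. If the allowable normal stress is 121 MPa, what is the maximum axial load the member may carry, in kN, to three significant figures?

50.7 kN

A = 419.1 mm².
P_max = σ_allow · A = 121 · 419.1 = 50710 N = 50.71 kN.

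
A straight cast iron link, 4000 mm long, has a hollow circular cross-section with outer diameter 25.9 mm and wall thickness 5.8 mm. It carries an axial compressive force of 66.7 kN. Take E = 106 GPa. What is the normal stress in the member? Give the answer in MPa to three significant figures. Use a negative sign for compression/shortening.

A = 366.2 mm².
σ = N/A = -66700/366.2 = -182.1 MPa.

-182 MPa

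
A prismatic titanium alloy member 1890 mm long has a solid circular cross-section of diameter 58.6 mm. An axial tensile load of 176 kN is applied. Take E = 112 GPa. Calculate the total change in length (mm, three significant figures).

1.10 mm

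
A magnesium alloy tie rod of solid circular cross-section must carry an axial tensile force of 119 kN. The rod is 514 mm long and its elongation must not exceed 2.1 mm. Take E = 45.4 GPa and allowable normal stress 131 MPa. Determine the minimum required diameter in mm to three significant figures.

34.0 mm

Required area A ≥ P/σ_allow = 119000/131 = 908.4 mm².
For a solid circular section, d ≥ √(4A/π) = 34.01 mm.
Elongation limit: A ≥ PL/(Eδ_allow) = 119000·514/(45400·2.1) = 641.6 mm² ⇒ d ≥ 28.58 mm.
The stress limit governs.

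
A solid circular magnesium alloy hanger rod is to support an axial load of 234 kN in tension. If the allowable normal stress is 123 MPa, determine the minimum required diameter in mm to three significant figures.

49.2 mm

Required area A ≥ P/σ_allow = 234000/123 = 1902 mm².
For a solid circular section, d ≥ √(4A/π) = 49.22 mm.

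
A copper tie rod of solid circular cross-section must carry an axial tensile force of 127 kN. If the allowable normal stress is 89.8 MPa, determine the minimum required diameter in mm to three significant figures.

Required area A ≥ P/σ_allow = 127000/89.8 = 1414 mm².
For a solid circular section, d ≥ √(4A/π) = 42.43 mm.

42.4 mm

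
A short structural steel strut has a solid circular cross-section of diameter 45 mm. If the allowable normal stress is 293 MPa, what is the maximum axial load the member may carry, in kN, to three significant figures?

466 kN

A = 1590 mm².
P_max = σ_allow · A = 293 · 1590 = 466000 N = 466 kN.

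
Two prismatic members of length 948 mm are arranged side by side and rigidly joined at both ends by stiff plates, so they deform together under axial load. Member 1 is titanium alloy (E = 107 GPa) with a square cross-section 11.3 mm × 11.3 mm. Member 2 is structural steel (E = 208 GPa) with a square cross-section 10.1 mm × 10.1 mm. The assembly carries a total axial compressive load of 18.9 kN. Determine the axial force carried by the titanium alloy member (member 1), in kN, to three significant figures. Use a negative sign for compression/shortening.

-7.40 kN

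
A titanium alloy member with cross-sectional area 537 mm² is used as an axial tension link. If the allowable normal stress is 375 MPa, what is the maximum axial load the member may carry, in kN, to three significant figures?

P_max = σ_allow · A = 375 · 537 = 201400 N = 201.4 kN.

201 kN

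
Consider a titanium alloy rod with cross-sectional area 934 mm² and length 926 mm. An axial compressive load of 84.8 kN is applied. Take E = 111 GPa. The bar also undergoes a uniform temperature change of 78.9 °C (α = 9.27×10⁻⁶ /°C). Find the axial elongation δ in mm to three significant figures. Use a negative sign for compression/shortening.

-0.0801 mm

δ_mech = NL/(AE) = -84800·926/(934·111000) = -0.7574 mm.
δ_thermal = αLΔT = 9.27e-6·926·78.9 = 0.6773 mm.
δ = δ_mech + δ_thermal = -0.08014 mm.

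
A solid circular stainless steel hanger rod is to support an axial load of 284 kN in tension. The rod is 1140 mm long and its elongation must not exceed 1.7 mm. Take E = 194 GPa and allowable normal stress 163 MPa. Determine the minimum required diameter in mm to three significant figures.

Required area A ≥ P/σ_allow = 284000/163 = 1742 mm².
For a solid circular section, d ≥ √(4A/π) = 47.1 mm.
Elongation limit: A ≥ PL/(Eδ_allow) = 284000·1140/(194000·1.7) = 981.7 mm² ⇒ d ≥ 35.35 mm.
The stress limit governs.

47.1 mm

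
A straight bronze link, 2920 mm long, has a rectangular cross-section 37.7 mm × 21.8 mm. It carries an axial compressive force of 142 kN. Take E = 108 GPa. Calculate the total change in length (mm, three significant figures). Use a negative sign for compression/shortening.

-4.67 mm

A = 821.9 mm².
δ_mech = NL/(AE) = -142000·2920/(821.9·108000) = -4.671 mm.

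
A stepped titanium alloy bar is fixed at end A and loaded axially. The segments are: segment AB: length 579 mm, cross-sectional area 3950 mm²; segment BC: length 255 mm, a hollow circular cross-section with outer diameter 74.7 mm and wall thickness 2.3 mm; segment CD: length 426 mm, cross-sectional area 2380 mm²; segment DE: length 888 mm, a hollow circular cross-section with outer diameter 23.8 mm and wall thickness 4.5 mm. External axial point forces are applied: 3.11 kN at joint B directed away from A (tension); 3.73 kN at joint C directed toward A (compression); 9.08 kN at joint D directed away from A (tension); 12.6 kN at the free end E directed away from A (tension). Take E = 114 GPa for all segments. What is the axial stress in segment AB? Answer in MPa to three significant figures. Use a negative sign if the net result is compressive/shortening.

5.33 MPa

Internal axial forces (sectioning from the free end, tension +): N_DE = 12.6 kN, N_CD = 21.68 kN, N_BC = 17.95 kN, N_AB = 21.06 kN.
σ_AB = N_AB/A_AB = 21060/3950 = 5.332 MPa.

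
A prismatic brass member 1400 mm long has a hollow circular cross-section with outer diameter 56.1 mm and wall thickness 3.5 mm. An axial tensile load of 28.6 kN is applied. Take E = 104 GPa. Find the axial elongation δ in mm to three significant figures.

0.666 mm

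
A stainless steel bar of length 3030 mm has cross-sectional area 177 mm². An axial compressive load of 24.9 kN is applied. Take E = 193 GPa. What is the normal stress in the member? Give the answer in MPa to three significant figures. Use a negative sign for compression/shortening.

σ = N/A = -24900/177 = -140.7 MPa.

-141 MPa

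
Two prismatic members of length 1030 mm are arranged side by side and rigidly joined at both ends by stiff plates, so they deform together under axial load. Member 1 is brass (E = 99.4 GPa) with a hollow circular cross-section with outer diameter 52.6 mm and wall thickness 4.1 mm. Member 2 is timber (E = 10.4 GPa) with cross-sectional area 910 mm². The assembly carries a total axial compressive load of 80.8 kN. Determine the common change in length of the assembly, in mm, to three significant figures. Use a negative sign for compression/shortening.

-1.16 mm

A_1 = 624.7 mm².
Equal strain + equilibrium ⇒ each member carries load in proportion to AE: A₁E₁ = 62100000 N, A₂E₂ = 9464000 N, ΣAE = 71560000 N.
δ = PL/ΣAE = -80800·1030/71560000 = -1.163 mm.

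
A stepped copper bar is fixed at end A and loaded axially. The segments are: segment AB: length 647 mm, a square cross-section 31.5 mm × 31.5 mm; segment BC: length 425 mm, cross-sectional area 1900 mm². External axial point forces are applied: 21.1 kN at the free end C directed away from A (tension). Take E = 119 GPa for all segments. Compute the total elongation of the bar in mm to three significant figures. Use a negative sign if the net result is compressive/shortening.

0.155 mm

Internal axial forces (sectioning from the free end, tension +): N_BC = 21.1 kN, N_AB = 21.1 kN.
A_AB = 992.2 mm².
δ_AB = 21100·647/(992.2·119000) = 0.1156 mm
δ_BC = 21100·425/(1900·119000) = 0.03966 mm
δ = Σδ_i = 0.1553 mm.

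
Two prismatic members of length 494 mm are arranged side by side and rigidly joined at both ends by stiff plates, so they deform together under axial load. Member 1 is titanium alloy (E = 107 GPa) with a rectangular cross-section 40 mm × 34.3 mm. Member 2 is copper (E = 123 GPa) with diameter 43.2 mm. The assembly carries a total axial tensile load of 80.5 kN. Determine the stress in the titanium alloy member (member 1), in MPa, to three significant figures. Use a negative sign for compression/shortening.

A_1 = 1372 mm².
A_2 = 1466 mm².
Equal strain + equilibrium ⇒ each member carries load in proportion to AE: A₁E₁ = 146800000 N, A₂E₂ = 180300000 N, ΣAE = 327100000 N.
σ₁ = P·E₁/ΣAE = 80500·107000/327100000 = 26.33 MPa.

26.3 MPa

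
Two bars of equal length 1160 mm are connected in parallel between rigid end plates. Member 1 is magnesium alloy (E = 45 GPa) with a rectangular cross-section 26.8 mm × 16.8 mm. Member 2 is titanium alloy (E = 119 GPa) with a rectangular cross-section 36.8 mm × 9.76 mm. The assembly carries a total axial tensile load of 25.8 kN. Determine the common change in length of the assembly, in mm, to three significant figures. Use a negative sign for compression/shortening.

A_1 = 450.2 mm².
A_2 = 359.2 mm².
Equal strain + equilibrium ⇒ each member carries load in proportion to AE: A₁E₁ = 20260000 N, A₂E₂ = 42740000 N, ΣAE = 63000000 N.
δ = PL/ΣAE = 25800·1160/63000000 = 0.475 mm.

0.475 mm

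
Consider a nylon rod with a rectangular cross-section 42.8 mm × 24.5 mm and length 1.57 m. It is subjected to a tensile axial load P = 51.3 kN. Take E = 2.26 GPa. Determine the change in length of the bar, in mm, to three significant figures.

34.0 mm

A = 1049 mm².
δ_mech = NL/(AE) = 51300·1570/(1049·2260) = 33.99 mm.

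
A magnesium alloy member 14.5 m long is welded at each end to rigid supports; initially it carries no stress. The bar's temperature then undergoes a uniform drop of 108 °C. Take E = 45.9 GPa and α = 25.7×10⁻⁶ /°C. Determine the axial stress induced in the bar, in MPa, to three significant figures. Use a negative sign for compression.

Free thermal expansion αLΔT = 25.7e-6 · 14500 · -108 = -40.25 mm.
The walls impose strain ε = −(-40.25)/14500 = 2.7756e-03; σ = Eε = 45900 · 2.7756e-03 = 127.4 MPa.

127 MPa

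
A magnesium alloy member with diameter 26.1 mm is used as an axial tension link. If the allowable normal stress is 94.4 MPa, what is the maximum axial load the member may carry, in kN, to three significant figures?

A = 535 mm².
P_max = σ_allow · A = 94.4 · 535 = 50510 N = 50.51 kN.

50.5 kN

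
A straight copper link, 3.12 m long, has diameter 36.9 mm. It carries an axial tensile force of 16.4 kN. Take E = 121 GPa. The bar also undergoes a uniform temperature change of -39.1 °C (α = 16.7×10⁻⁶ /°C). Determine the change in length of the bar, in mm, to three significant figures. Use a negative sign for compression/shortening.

A = 1069 mm².
δ_mech = NL/(AE) = 16400·3120/(1069·121000) = 0.3954 mm.
δ_thermal = αLΔT = 16.7e-6·3120·-39.1 = -2.037 mm.
δ = δ_mech + δ_thermal = -1.642 mm.

-1.64 mm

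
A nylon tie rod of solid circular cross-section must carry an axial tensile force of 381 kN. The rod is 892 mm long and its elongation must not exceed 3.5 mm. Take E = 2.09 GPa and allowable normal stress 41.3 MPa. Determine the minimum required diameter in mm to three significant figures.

243 mm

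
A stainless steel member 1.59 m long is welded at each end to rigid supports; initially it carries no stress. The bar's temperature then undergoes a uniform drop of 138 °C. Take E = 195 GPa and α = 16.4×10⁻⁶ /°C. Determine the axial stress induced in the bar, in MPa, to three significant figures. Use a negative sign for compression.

441 MPa

Free thermal expansion αLΔT = 16.4e-6 · 1590 · -138 = -3.598 mm.
The walls impose strain ε = −(-3.598)/1590 = 2.2632e-03; σ = Eε = 195000 · 2.2632e-03 = 441.3 MPa.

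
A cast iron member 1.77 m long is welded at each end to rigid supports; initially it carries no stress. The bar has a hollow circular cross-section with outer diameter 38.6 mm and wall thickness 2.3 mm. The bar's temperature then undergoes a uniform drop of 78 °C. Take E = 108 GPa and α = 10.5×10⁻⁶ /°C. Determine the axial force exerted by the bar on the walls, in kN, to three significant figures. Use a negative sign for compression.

23.2 kN

Free thermal expansion αLΔT = 10.5e-6 · 1770 · -78 = -1.45 mm.
The walls impose strain ε = −(-1.45)/1770 = 8.1900e-04; σ = Eε = 108000 · 8.1900e-04 = 88.45 MPa.
Wall reaction R = σ·A = 88.45·262.3 = 23200 N = 23.2 kN.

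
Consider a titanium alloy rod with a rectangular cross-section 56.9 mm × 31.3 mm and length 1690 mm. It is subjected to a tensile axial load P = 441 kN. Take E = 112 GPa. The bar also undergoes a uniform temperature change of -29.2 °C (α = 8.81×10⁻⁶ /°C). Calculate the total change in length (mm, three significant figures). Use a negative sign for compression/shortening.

3.30 mm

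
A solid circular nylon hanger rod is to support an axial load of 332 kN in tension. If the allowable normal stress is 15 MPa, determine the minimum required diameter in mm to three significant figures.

Required area A ≥ P/σ_allow = 332000/15 = 22130 mm².
For a solid circular section, d ≥ √(4A/π) = 167.9 mm.

168 mm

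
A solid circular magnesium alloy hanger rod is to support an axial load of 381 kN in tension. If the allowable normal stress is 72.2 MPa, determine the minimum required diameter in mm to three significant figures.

Required area A ≥ P/σ_allow = 381000/72.2 = 5277 mm².
For a solid circular section, d ≥ √(4A/π) = 81.97 mm.

82.0 mm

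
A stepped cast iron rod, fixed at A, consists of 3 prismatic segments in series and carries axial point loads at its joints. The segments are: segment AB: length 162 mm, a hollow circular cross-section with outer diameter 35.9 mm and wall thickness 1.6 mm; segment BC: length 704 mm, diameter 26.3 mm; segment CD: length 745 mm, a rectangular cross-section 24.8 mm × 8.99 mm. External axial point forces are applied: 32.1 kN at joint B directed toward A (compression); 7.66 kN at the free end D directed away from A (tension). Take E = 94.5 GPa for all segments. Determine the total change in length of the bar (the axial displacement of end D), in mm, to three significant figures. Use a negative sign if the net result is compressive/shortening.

Internal axial forces (sectioning from the free end, tension +): N_CD = 7.66 kN, N_BC = 7.66 kN, N_AB = -24.44 kN.
A_AB = 172.4 mm².
A_BC = 543.3 mm².
A_CD = 223 mm².
δ_AB = -24440·162/(172.4·94500) = -0.243 mm
δ_BC = 7660·704/(543.3·94500) = 0.105 mm
δ_CD = 7660·745/(223·94500) = 0.2709 mm
δ = Σδ_i = 0.1329 mm.

0.133 mm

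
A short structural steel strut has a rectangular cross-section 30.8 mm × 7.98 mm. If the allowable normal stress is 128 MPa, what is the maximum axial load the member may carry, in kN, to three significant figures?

A = 245.8 mm².
P_max = σ_allow · A = 128 · 245.8 = 31460 N = 31.46 kN.

31.5 kN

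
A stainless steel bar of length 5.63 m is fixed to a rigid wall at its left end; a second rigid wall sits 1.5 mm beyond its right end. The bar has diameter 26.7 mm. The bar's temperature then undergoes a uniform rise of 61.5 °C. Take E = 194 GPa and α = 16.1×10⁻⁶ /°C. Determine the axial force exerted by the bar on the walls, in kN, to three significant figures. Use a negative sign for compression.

-78.6 kN

Free thermal expansion αLΔT = 16.1e-6 · 5630 · 61.5 = 5.575 mm.
The walls engage after the gap closes; constrained expansion = 5.575 − 1.5 = 4.075 mm.
The walls impose strain ε = −(4.075)/5630 = -7.2372e-04; σ = Eε = 194000 · -7.2372e-04 = -140.4 MPa.
Wall reaction R = σ·A = -140.4·559.9 = -78610 N = -78.61 kN.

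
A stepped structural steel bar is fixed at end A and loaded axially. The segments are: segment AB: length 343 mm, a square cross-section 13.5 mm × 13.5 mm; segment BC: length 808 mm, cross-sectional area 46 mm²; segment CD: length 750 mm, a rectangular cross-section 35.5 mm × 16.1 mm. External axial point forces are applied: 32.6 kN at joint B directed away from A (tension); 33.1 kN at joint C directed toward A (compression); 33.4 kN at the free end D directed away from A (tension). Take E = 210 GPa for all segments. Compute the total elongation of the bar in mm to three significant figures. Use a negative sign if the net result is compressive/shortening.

0.529 mm

Internal axial forces (sectioning from the free end, tension +): N_CD = 33.4 kN, N_BC = 0.3 kN, N_AB = 32.9 kN.
A_AB = 182.2 mm².
A_CD = 571.6 mm².
δ_AB = 32900·343/(182.2·210000) = 0.2949 mm
δ_BC = 300·808/(46·210000) = 0.02509 mm
δ_CD = 33400·750/(571.6·210000) = 0.2087 mm
δ = Σδ_i = 0.5287 mm.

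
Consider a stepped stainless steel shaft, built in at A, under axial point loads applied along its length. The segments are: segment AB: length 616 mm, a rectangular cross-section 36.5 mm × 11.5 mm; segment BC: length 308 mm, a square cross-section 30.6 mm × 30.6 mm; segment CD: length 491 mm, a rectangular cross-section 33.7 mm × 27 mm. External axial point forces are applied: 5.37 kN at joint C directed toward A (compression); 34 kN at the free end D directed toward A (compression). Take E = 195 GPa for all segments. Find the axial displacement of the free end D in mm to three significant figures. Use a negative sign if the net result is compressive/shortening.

-0.457 mm

Internal axial forces (sectioning from the free end, tension +): N_CD = -34 kN, N_BC = -39.37 kN, N_AB = -39.37 kN.
A_AB = 419.8 mm².
A_BC = 936.4 mm².
A_CD = 909.9 mm².
δ_AB = -39370·616/(419.8·195000) = -0.2963 mm
δ_BC = -39370·308/(936.4·195000) = -0.06641 mm
δ_CD = -34000·491/(909.9·195000) = -0.09409 mm
δ = Σδ_i = -0.4568 mm.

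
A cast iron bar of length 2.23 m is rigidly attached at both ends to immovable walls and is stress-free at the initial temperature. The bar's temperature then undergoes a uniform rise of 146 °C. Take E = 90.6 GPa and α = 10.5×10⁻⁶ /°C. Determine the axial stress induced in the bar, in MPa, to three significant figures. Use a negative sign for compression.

-139 MPa

Free thermal expansion αLΔT = 10.5e-6 · 2230 · 146 = 3.419 mm.
The walls impose strain ε = −(3.419)/2230 = -1.5330e-03; σ = Eε = 90600 · -1.5330e-03 = -138.9 MPa.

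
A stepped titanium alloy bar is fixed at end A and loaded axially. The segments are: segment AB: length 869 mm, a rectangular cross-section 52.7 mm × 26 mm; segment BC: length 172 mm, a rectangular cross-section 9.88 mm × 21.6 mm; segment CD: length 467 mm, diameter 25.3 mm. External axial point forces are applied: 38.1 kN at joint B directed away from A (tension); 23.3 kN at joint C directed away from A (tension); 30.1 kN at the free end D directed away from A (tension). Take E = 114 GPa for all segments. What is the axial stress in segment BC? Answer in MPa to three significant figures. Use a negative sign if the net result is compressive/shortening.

250 MPa

Internal axial forces (sectioning from the free end, tension +): N_CD = 30.1 kN, N_BC = 53.4 kN, N_AB = 91.5 kN.
A_BC = 213.4 mm².
σ_BC = N_BC/A_BC = 53400/213.4 = 250.2 MPa.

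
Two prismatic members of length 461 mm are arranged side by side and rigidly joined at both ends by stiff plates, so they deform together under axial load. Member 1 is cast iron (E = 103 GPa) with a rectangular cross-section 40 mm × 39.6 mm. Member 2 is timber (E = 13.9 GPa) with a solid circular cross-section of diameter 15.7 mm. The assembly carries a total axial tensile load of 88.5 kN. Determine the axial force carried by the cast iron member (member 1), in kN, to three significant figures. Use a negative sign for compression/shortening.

87.1 kN

A_1 = 1584 mm².
A_2 = 193.6 mm².
Equal strain + equilibrium ⇒ each member carries load in proportion to AE: A₁E₁ = 163200000 N, A₂E₂ = 2691000 N, ΣAE = 165800000 N.
F₁ = P·A₁E₁/ΣAE = 88500·163200000/165800000 = 87060 N.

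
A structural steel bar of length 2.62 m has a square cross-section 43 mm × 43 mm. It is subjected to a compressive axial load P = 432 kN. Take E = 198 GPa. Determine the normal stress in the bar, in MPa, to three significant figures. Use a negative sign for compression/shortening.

A = 1849 mm².
σ = N/A = -432000/1849 = -233.6 MPa.

-234 MPa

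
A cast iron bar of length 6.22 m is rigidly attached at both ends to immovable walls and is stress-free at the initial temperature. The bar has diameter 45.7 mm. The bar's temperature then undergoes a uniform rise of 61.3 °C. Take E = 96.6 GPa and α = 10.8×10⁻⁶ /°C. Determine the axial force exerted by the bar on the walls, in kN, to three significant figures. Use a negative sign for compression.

Free thermal expansion αLΔT = 10.8e-6 · 6220 · 61.3 = 4.118 mm.
The walls impose strain ε = −(4.118)/6220 = -6.6204e-04; σ = Eε = 96600 · -6.6204e-04 = -63.95 MPa.
Wall reaction R = σ·A = -63.95·1640 = -104900 N = -104.9 kN.

-105 kN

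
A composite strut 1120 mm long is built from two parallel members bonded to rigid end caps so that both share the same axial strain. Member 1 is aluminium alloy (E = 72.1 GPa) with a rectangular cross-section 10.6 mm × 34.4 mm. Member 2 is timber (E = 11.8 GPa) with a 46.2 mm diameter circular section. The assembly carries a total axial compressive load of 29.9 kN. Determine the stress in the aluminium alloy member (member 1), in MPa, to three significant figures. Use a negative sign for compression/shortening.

A_1 = 364.6 mm².
A_2 = 1676 mm².
Equal strain + equilibrium ⇒ each member carries load in proportion to AE: A₁E₁ = 26290000 N, A₂E₂ = 19780000 N, ΣAE = 46070000 N.
σ₁ = P·E₁/ΣAE = -29900·72100/46070000 = -46.79 MPa.

-46.8 MPa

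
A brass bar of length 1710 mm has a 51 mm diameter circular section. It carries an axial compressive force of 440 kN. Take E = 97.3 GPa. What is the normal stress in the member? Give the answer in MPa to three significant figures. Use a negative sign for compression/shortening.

A = 2043 mm².
σ = N/A = -440000/2043 = -215.4 MPa.

-215 MPa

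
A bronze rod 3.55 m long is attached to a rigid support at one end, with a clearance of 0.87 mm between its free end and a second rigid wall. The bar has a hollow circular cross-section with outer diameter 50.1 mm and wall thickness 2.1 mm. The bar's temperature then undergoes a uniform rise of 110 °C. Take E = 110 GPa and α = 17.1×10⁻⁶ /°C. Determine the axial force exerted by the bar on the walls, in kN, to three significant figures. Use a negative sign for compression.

-57.0 kN

Free thermal expansion αLΔT = 17.1e-6 · 3550 · 110 = 6.678 mm.
The walls engage after the gap closes; constrained expansion = 6.678 − 0.87 = 5.808 mm.
The walls impose strain ε = −(5.808)/3550 = -1.6359e-03; σ = Eε = 110000 · -1.6359e-03 = -180 MPa.
Wall reaction R = σ·A = -180·316.7 = -56990 N = -56.99 kN.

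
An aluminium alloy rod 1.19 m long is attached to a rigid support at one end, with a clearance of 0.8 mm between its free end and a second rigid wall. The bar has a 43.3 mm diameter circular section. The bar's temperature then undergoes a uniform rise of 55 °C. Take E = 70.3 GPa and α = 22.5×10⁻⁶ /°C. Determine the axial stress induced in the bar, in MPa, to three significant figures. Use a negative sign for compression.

-39.7 MPa

Free thermal expansion αLΔT = 22.5e-6 · 1190 · 55 = 1.473 mm.
The walls engage after the gap closes; constrained expansion = 1.473 − 0.8 = 0.6726 mm.
The walls impose strain ε = −(0.6726)/1190 = -5.6523e-04; σ = Eε = 70300 · -5.6523e-04 = -39.74 MPa.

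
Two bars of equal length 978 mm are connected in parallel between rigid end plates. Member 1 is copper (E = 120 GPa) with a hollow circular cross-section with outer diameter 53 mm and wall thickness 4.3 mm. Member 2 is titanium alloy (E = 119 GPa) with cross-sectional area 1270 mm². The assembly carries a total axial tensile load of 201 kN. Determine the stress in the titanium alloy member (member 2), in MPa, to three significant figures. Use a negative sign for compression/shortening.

104 MPa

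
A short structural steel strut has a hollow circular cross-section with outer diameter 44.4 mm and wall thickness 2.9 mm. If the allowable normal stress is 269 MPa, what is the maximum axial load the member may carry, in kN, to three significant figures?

A = 378.1 mm².
P_max = σ_allow · A = 269 · 378.1 = 101700 N = 101.7 kN.

102 kN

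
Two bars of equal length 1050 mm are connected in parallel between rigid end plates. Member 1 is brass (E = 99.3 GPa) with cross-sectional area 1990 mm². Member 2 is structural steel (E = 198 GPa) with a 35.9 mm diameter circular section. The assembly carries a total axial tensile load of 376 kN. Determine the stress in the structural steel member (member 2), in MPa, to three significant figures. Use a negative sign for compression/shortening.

187 MPa

A_2 = 1012 mm².
Equal strain + equilibrium ⇒ each member carries load in proportion to AE: A₁E₁ = 197600000 N, A₂E₂ = 200400000 N, ΣAE = 398000000 N.
σ₂ = P·E₂/ΣAE = 376000·198000/398000000 = 187 MPa.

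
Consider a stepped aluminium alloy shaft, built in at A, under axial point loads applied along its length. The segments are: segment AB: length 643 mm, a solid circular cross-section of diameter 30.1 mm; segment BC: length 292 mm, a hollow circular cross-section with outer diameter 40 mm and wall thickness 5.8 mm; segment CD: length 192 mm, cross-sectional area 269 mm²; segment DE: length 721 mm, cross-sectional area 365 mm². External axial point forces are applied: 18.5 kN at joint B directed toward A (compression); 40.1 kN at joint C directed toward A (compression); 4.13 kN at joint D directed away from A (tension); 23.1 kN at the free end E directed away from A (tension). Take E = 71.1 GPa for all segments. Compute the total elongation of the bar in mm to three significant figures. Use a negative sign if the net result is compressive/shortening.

0.432 mm

Internal axial forces (sectioning from the free end, tension +): N_DE = 23.1 kN, N_CD = 27.23 kN, N_BC = -12.87 kN, N_AB = -31.37 kN.
A_AB = 711.6 mm².
A_BC = 623.2 mm².
δ_AB = -31370·643/(711.6·71100) = -0.3987 mm
δ_BC = -12870·292/(623.2·71100) = -0.08482 mm
δ_CD = 27230·192/(269·71100) = 0.2734 mm
δ_DE = 23100·721/(365·71100) = 0.6418 mm
δ = Σδ_i = 0.4316 mm.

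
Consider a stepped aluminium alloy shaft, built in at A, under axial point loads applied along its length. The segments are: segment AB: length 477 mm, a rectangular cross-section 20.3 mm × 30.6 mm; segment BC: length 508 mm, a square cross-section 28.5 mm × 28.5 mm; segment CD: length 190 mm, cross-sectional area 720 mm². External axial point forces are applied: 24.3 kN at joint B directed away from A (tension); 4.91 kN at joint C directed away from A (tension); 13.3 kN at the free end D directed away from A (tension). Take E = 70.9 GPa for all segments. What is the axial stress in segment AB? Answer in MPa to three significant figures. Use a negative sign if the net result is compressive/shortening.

68.4 MPa

Internal axial forces (sectioning from the free end, tension +): N_CD = 13.3 kN, N_BC = 18.21 kN, N_AB = 42.51 kN.
A_AB = 621.2 mm².
σ_AB = N_AB/A_AB = 42510/621.2 = 68.43 MPa.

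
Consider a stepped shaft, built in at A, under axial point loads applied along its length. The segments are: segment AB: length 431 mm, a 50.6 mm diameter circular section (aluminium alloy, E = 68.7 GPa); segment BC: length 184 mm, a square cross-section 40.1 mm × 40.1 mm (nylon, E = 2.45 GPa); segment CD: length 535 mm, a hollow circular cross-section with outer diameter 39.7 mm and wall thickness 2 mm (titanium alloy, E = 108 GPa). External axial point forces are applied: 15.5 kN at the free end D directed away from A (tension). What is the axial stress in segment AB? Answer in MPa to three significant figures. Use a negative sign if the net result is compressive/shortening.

Internal axial forces (sectioning from the free end, tension +): N_CD = 15.5 kN, N_BC = 15.5 kN, N_AB = 15.5 kN.
A_AB = 2011 mm².
σ_AB = N_AB/A_AB = 15500/2011 = 7.708 MPa.

7.71 MPa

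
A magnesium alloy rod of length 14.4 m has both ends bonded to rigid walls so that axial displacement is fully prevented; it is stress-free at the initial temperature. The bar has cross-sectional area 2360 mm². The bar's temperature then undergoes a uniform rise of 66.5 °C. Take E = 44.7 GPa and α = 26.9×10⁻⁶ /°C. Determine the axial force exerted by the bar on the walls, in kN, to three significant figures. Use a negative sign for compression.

Free thermal expansion αLΔT = 26.9e-6 · 14400 · 66.5 = 25.76 mm.
The walls impose strain ε = −(25.76)/14400 = -1.7888e-03; σ = Eε = 44700 · -1.7888e-03 = -79.96 MPa.
Wall reaction R = σ·A = -79.96·2360 = -188700 N = -188.7 kN.

-189 kN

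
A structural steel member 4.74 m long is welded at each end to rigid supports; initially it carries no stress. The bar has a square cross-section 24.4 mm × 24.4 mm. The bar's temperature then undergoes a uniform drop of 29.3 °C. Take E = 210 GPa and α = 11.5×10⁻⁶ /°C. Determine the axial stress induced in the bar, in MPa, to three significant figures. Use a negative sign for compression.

70.8 MPa

Free thermal expansion αLΔT = 11.5e-6 · 4740 · -29.3 = -1.597 mm.
The walls impose strain ε = −(-1.597)/4740 = 3.3695e-04; σ = Eε = 210000 · 3.3695e-04 = 70.76 MPa.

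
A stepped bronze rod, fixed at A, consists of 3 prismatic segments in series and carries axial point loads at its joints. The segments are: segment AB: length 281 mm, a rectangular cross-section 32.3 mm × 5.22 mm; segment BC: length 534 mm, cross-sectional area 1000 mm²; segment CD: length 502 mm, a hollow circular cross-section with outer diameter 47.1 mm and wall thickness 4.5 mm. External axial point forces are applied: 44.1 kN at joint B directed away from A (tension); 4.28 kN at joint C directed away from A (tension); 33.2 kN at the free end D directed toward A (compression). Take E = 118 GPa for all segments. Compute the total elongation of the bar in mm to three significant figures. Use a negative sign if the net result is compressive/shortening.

-0.151 mm

Internal axial forces (sectioning from the free end, tension +): N_CD = -33.2 kN, N_BC = -28.92 kN, N_AB = 15.18 kN.
A_AB = 168.6 mm².
A_CD = 602.2 mm².
δ_AB = 15180·281/(168.6·118000) = 0.2144 mm
δ_BC = -28920·534/(1000·118000) = -0.1309 mm
δ_CD = -33200·502/(602.2·118000) = -0.2345 mm
δ = Σδ_i = -0.151 mm.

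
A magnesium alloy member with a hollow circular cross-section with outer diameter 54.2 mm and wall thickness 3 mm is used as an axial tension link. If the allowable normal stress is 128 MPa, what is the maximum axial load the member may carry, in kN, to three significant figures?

A = 482.5 mm².
P_max = σ_allow · A = 128 · 482.5 = 61770 N = 61.77 kN.

61.8 kN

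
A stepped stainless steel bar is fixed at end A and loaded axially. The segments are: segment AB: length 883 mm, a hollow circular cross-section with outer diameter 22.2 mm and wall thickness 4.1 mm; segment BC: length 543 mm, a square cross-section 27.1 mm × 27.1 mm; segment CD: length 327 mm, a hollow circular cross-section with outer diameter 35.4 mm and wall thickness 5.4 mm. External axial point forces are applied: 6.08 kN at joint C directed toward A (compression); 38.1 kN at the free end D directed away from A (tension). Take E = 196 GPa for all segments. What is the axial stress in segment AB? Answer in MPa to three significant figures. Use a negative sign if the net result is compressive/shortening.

137 MPa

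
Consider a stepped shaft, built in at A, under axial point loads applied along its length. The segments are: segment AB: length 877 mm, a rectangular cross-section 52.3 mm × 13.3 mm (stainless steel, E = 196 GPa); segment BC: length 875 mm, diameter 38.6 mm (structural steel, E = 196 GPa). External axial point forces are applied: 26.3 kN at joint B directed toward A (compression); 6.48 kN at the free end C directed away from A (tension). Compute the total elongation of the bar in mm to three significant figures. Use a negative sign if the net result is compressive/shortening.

-0.103 mm

Internal axial forces (sectioning from the free end, tension +): N_BC = 6.48 kN, N_AB = -19.82 kN.
A_AB = 695.6 mm².
A_BC = 1170 mm².
δ_AB = -19820·877/(695.6·196000) = -0.1275 mm
δ_BC = 6480·875/(1170·196000) = 0.02472 mm
δ = Σδ_i = -0.1028 mm.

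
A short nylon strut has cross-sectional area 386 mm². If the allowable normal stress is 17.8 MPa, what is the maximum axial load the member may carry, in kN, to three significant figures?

6.87 kN

P_max = σ_allow · A = 17.8 · 386 = 6871 N = 6.871 kN.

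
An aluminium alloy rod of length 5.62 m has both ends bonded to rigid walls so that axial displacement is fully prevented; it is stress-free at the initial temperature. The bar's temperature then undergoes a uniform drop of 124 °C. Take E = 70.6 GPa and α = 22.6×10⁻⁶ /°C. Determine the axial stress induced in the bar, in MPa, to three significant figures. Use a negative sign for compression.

198 MPa

Free thermal expansion αLΔT = 22.6e-6 · 5620 · -124 = -15.75 mm.
The walls impose strain ε = −(-15.75)/5620 = 2.8024e-03; σ = Eε = 70600 · 2.8024e-03 = 197.8 MPa.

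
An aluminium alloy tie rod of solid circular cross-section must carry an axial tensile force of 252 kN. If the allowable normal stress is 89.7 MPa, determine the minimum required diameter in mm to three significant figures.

59.8 mm

Required area A ≥ P/σ_allow = 252000/89.7 = 2809 mm².
For a solid circular section, d ≥ √(4A/π) = 59.81 mm.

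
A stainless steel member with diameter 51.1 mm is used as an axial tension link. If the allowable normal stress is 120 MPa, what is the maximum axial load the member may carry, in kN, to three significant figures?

246 kN

A = 2051 mm².
P_max = σ_allow · A = 120 · 2051 = 246100 N = 246.1 kN.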